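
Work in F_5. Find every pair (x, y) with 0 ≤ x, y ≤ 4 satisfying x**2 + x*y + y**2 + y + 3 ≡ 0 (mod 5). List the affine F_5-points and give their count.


Affine F_5-points: {(0, 1), (0, 3), (2, 3), (2, 4), (4, 1), (4, 4)}; count = 6.

For each of the 25 pairs (x, y) ∈ F_5², evaluate f(x, y) mod 5. Record the zeros.
  x = 0: [0↦3, 1↦0, 2↦4, 3↦0, 4↦3]  zeros at y ∈ {1, 3}
  x = 1: [0↦4, 1↦2, 2↦2, 3↦4, 4↦3]  zeros at y ∈ ∅
  x = 2: [0↦2, 1↦1, 2↦2, 3↦0, 4↦0]  zeros at y ∈ {3, 4}
  x = 3: [0↦2, 1↦2, 2↦4, 3↦3, 4↦4]  zeros at y ∈ ∅
  x = 4: [0↦4, 1↦0, 2↦3, 3↦3, 4↦0]  zeros at y ∈ {1, 4}
Collecting zeros: affine points = {(0, 1), (0, 3), (2, 3), (2, 4), (4, 1), (4, 4)}.
Total count |C(F_5)_aff| = 6.


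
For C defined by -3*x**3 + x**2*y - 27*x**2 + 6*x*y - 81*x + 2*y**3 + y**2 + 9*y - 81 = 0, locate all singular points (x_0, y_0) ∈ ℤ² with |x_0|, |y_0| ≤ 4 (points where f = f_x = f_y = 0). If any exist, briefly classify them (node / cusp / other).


Singular points: {(-3, 0)}; classification: cusp.

Compute partial derivatives:
  f_x = -9*x**2 + 2*x*y - 54*x + 6*y - 81.
  f_y = x**2 + 6*x + 6*y**2 + 2*y + 9.
Scan x_0 ∈ {−4, ..., 4}. For each x_0, f_y(x_0, y) is a polynomial in y; find its integer roots y ∈ {−4, ..., 4}, then test f_x and f at those candidates.
  x = -4: f_y(-4, y) = 6*y**2 + 2*y + 1; no integer root y with |y| ≤ 4.
  x = -3: f_y(-3, y) = 6*y**2 + 2*y; vanishes at y ∈ {0}. (-3, 0): f_x = 0, f = 0 — SINGULAR.
  x = -2: f_y(-2, y) = 6*y**2 + 2*y + 1; no integer root y with |y| ≤ 4.
  x = -1: f_y(-1, y) = 6*y**2 + 2*y + 4; no integer root y with |y| ≤ 4.
  x = 0: f_y(0, y) = 6*y**2 + 2*y + 9; no integer root y with |y| ≤ 4.
  x = 1: f_y(1, y) = 6*y**2 + 2*y + 16; no integer root y with |y| ≤ 4.
  x = 2: f_y(2, y) = 6*y**2 + 2*y + 25; no integer root y with |y| ≤ 4.
  x = 3: f_y(3, y) = 6*y**2 + 2*y + 36; no integer root y with |y| ≤ 4.
  x = 4: f_y(4, y) = 6*y**2 + 2*y + 49; no integer root y with |y| ≤ 4.
Only singular point on the grid: (-3, 0).
Classify: substitute x = -3 + u, y = 0 + v and expand: f = -3*u**3 + u**2*v + 2*v**3 + v**2.
No constant or linear terms (consistent with a singular point). Quadratic part: v**2. Cubic part: -3*u**3 + u**2*v + 2*v**3.
The quadratic part v**2 is a perfect square, so there is a single (double) tangent line v = 0, i.e. y = 0. Restricting the cubic part to that line (v = 0) leaves -3*u**3 ≠ 0, so f is not divisible by v and the branch is v² ≈ 3*u**3 to lowest order — this is a cusp.
Classification: cusp.


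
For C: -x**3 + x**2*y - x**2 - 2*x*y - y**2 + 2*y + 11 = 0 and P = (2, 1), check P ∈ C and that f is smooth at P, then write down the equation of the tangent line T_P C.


Tangent line at P: 28 - 14*x = 0.

Step 1: f(2, 1) = 0, so P lies on C.
Step 2: partial derivatives
  f_x(x, y) = -3*x**2 + 2*x*y - 2*x - 2*y, f_y(x, y) = x**2 - 2*x - 2*y + 2.
  f_x(P) = -14, f_y(P) = 0 (gradient nonzero, so P is smooth).
Step 3: tangent line at P: -14·(x − 2) + 0·(y − 1) = 0.
Expanding: 28 - 14*x = 0.


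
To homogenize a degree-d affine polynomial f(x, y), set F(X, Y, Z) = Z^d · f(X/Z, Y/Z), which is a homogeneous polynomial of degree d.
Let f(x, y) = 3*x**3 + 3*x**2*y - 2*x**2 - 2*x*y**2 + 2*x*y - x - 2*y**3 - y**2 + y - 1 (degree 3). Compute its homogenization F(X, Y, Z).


F(X, Y, Z) = 3*X**3 + 3*X**2*Y - 2*X**2*Z - 2*X*Y**2 + 2*X*Y*Z - X*Z**2 - 2*Y**3 - Y**2*Z + Y*Z**2 - Z**3

deg(f) = 3.
Substitute x = X/Z, y = Y/Z into f, then multiply by Z^3.
  monomial 3·x^3·y^0 ↦ 3·X^3·Y^0·Z^0.
  monomial 3·x^2·y^1 ↦ 3·X^2·Y^1·Z^0.
  monomial -2·x^2·y^0 ↦ -2·X^2·Y^0·Z^1.
  monomial -2·x^1·y^2 ↦ -2·X^1·Y^2·Z^0.
  monomial 2·x^1·y^1 ↦ 2·X^1·Y^1·Z^1.
  monomial -1·x^1·y^0 ↦ -1·X^1·Y^0·Z^2.
  monomial -2·x^0·y^3 ↦ -2·X^0·Y^3·Z^0.
  monomial -1·x^0·y^2 ↦ -1·X^0·Y^2·Z^1.
  monomial 1·x^0·y^1 ↦ 1·X^0·Y^1·Z^2.
  monomial -1·x^0·y^0 ↦ -1·X^0·Y^0·Z^3.
Collecting: F(X, Y, Z) = 3*X**3 + 3*X**2*Y - 2*X**2*Z - 2*X*Y**2 + 2*X*Y*Z - X*Z**2 - 2*Y**3 - Y**2*Z + Y*Z**2 - Z**3.


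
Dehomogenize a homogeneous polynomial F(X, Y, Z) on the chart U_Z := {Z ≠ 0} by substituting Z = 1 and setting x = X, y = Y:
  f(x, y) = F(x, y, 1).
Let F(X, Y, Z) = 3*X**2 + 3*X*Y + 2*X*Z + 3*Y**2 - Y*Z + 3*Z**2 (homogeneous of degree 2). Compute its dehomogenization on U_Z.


f(x, y) = 3*x**2 + 3*x*y + 2*x + 3*y**2 - y + 3

On U_Z we set Z = 1. Each monomial c·X^i·Y^j·Z^k in F becomes c·x^i·y^j·1^k = c·x^i·y^j.
Substituting Z = 1: F(X, Y, 1) = 3*x**2 + 3*x*y + 2*x + 3*y**2 - y + 3.
Note: deg(f) ≤ deg(F) = 2; strict inequality happens when F is divisible by Z (lost terms).


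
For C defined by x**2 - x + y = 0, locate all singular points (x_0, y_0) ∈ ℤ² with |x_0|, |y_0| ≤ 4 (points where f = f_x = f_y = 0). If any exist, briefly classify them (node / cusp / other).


No singular points in the scanned grid; C is smooth there.

Compute partial derivatives:
  f_x = 2*x - 1.
  f_y = 1.
f_y = 1 is a nonzero constant, so f_y never vanishes: no point (x, y) can satisfy f = f_x = f_y = 0. In particular no (x, y) ∈ {−4, ..., 4}² is singular; the curve is smooth.


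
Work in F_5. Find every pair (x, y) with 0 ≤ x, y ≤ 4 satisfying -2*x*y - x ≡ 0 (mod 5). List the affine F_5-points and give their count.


Affine F_5-points: {(0, 0), (0, 1), (0, 2), (0, 3), (0, 4), (1, 2), (2, 2), (3, 2), (4, 2)}; count = 9.

For each of the 25 pairs (x, y) ∈ F_5², evaluate f(x, y) mod 5. Record the zeros.
  x = 0: [0↦0, 1↦0, 2↦0, 3↦0, 4↦0]  zeros at y ∈ {0, 1, 2, 3, 4}
  x = 1: [0↦4, 1↦2, 2↦0, 3↦3, 4↦1]  zeros at y ∈ {2}
  x = 2: [0↦3, 1↦4, 2↦0, 3↦1, 4↦2]  zeros at y ∈ {2}
  x = 3: [0↦2, 1↦1, 2↦0, 3↦4, 4↦3]  zeros at y ∈ {2}
  x = 4: [0↦1, 1↦3, 2↦0, 3↦2, 4↦4]  zeros at y ∈ {2}
Collecting zeros: affine points = {(0, 0), (0, 1), (0, 2), (0, 3), (0, 4), (1, 2), (2, 2), (3, 2), (4, 2)}.
Total count |C(F_5)_aff| = 9.


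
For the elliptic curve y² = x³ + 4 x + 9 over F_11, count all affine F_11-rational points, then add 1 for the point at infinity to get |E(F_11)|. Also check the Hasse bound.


Affine points = {(0, 3), (0, 8), (1, 5), (1, 6), (2, 5), (2, 6), (3, 2), (3, 9), (4, 1), (4, 10), (5, 0), (8, 5), (8, 6), (9, 2), (9, 9), (10, 2), (10, 9)}; affine count = 17; |E(F_11)| = 18.

Discriminant check: Δ ∝ 4a³ + 27b² = 4·4³ + 27·9² = 4·64 + 27·81 ≡ 1 (mod 11). Nonzero ⇒ E is nonsingular.
For each x ∈ F_11, compute rhs = x³ + 4·x + 9 mod 11, then count y ∈ F_11 with y² ≡ rhs.
  x = 0: rhs = 9, matching y values: 3, 8 (2 points).
  x = 1: rhs = 3, matching y values: 5, 6 (2 points).
  x = 2: rhs = 3, matching y values: 5, 6 (2 points).
  x = 3: rhs = 4, matching y values: 2, 9 (2 points).
  x = 4: rhs = 1, matching y values: 1, 10 (2 points).
  x = 5: rhs = 0, matching y values: 0 (1 points).
  x = 6: rhs = 7, matching y values: none (0 points).
  x = 7: rhs = 6, matching y values: none (0 points).
  x = 8: rhs = 3, matching y values: 5, 6 (2 points).
  x = 9: rhs = 4, matching y values: 2, 9 (2 points).
  x = 10: rhs = 4, matching y values: 2, 9 (2 points).
Total affine count: 17.
Full point count |E(F_11)| = 17 + 1 = 18.
Hasse bound: |18 − (11+1)| = |6| = 6 ≤ 2√11 ≈ 6.6332 ✓.


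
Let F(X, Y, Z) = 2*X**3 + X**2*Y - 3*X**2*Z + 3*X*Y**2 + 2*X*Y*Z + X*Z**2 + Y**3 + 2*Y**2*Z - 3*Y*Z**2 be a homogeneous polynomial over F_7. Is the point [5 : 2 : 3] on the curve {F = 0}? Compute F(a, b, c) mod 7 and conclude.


F(5,2,3) ≡ 1 (mod 7); P is NOT on the curve.

Evaluate F(5, 2, 3) term-by-term (mod 7).
  2*X**3 ↦ 2·125·1·1 = 250
  X**2*Y ↦ 1·25·2·1 = 50
  -3*X**2*Z ↦ -3·25·1·3 = -225
  3*X*Y**2 ↦ 3·5·4·1 = 60
  2*X*Y*Z ↦ 2·5·2·3 = 60
  X*Z**2 ↦ 1·5·1·9 = 45
  Y**3 ↦ 1·1·8·1 = 8
  2*Y**2*Z ↦ 2·1·4·3 = 24
  -3*Y*Z**2 ↦ -3·1·2·9 = -54
Sum: F(5, 2, 3) = (250) + (50) + (-225) + (60) + (60) + (45) + (8) + (24) + (-54) = 218.
Reducing mod 7: 218 ≡ 1 (mod 7).
Since F(a, b, c) ≡ 1 ≠ 0 (mod 7), P does NOT lie on the curve.


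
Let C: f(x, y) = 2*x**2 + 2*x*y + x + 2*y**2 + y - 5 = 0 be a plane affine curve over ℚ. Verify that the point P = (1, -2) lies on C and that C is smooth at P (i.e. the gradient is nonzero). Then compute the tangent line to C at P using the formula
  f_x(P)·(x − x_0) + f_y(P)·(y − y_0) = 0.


Tangent line at P: x - 5*y - 11 = 0.

Step 1: f(1, -2) = 0, so P lies on C.
Step 2: partial derivatives
  f_x(x, y) = 4*x + 2*y + 1, f_y(x, y) = 2*x + 4*y + 1.
  f_x(P) = 1, f_y(P) = -5 (gradient nonzero, so P is smooth).
Step 3: tangent line at P: 1·(x − 1) + -5·(y − -2) = 0.
Expanding: x - 5*y - 11 = 0.


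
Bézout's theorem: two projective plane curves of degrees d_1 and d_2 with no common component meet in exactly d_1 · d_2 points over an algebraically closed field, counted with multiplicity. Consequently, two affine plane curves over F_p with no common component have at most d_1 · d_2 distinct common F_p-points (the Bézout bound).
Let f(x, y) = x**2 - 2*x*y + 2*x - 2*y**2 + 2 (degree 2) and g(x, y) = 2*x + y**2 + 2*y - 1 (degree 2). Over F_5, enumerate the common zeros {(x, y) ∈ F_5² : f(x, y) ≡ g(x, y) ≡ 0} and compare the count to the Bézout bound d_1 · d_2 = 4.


Common zeros: {(1, 4)}; count = 1; Bézout bound = 4.

deg(f) = 2, deg(g) = 2, so Bézout bound = 4.
Scan x ∈ F_5. For each x, list the y ∈ F_5 with f(x, y) ≡ 0 and those with g(x, y) ≡ 0 (mod 5); the common zeros in that column are the intersection.
  x = 0: f ≡ 0 at y ∈ {1, 4}; g ≡ 0 at y ∈ ∅; common: ∅.
  x = 1: f ≡ 0 at y ∈ {0, 4}; g ≡ 0 at y ∈ {4}; common: {4}.
  x = 2: f ≡ 0 at y ∈ {0, 3}; g ≡ 0 at y ∈ ∅; common: ∅.
  x = 3: f ≡ 0 at y ∈ ∅; g ≡ 0 at y ∈ {0, 3}; common: ∅.
  x = 4: f ≡ 0 at y ∈ ∅; g ≡ 0 at y ∈ {1, 2}; common: ∅.
Collecting: common zeros = {(1, 4)}, so the count is 1.
Comparison with the Bézout bound: 1 ≤ 4 = deg(f)·deg(g), as expected for curves with no common component (the affine F_5-count falls short of the bound because intersections may lie at infinity, over extension fields, or carry multiplicity).


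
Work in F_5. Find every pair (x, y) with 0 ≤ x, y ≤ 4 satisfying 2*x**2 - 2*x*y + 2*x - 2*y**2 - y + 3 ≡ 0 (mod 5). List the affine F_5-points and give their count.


Affine F_5-points: {(0, 1), (1, 3), (2, 0), (3, 2), (4, 4)}; count = 5.

For each of the 25 pairs (x, y) ∈ F_5², evaluate f(x, y) mod 5. Record the zeros.
  x = 0: [0↦3, 1↦0, 2↦3, 3↦2, 4↦2]  zeros at y ∈ {1}
  x = 1: [0↦2, 1↦2, 2↦3, 3↦0, 4↦3]  zeros at y ∈ {3}
  x = 2: [0↦0, 1↦3, 2↦2, 3↦2, 4↦3]  zeros at y ∈ {0}
  x = 3: [0↦2, 1↦3, 2↦0, 3↦3, 4↦2]  zeros at y ∈ {2}
  x = 4: [0↦3, 1↦2, 2↦2, 3↦3, 4↦0]  zeros at y ∈ {4}
Collecting zeros: affine points = {(0, 1), (1, 3), (2, 0), (3, 2), (4, 4)}.
Total count |C(F_5)_aff| = 5.


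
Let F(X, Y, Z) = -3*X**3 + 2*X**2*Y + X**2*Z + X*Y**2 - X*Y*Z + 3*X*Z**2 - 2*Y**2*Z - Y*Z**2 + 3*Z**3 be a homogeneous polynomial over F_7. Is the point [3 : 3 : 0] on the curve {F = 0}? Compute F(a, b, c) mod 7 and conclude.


F(3,3,0) ≡ 0 (mod 7); P is on the curve.

Evaluate F(3, 3, 0) term-by-term (mod 7).
  -3*X**3 ↦ -3·27·1·1 = -81
  2*X**2*Y ↦ 2·9·3·1 = 54
  X**2*Z ↦ 1·9·1·0 = 0
  X*Y**2 ↦ 1·3·9·1 = 27
  -X*Y*Z ↦ -1·3·3·0 = 0
  3*X*Z**2 ↦ 3·3·1·0 = 0
  -2*Y**2*Z ↦ -2·1·9·0 = 0
  -Y*Z**2 ↦ -1·1·3·0 = 0
  3*Z**3 ↦ 3·1·1·0 = 0
Sum: F(3, 3, 0) = (-81) + (54) + (0) + (27) + (0) + (0) + (0) + (0) + (0) = 0.
Reducing mod 7: 0 ≡ 0 (mod 7).
Since F(a, b, c) ≡ 0 (mod 7), P lies on the curve.


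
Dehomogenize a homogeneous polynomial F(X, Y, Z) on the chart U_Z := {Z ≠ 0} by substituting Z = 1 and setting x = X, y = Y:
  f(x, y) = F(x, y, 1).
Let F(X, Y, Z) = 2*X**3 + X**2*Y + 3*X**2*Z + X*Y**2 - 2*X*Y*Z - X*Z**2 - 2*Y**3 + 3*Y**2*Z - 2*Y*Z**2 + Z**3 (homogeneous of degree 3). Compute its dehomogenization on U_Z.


f(x, y) = 2*x**3 + x**2*y + 3*x**2 + x*y**2 - 2*x*y - x - 2*y**3 + 3*y**2 - 2*y + 1

On U_Z we set Z = 1. Each monomial c·X^i·Y^j·Z^k in F becomes c·x^i·y^j·1^k = c·x^i·y^j.
Substituting Z = 1: F(X, Y, 1) = 2*x**3 + x**2*y + 3*x**2 + x*y**2 - 2*x*y - x - 2*y**3 + 3*y**2 - 2*y + 1.
Note: deg(f) ≤ deg(F) = 3; strict inequality happens when F is divisible by Z (lost terms).


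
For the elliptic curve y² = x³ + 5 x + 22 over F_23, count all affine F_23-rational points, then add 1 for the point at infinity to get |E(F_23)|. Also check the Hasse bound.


Affine points = {(3, 8), (3, 15), (7, 3), (7, 20), (12, 4), (12, 19), (16, 9), (16, 14), (17, 11), (17, 12), (20, 7), (20, 16), (21, 2), (21, 21), (22, 4), (22, 19)}; affine count = 16; |E(F_23)| = 17.

Discriminant check: Δ ∝ 4a³ + 27b² = 4·5³ + 27·22² = 4·125 + 27·484 ≡ 21 (mod 23). Nonzero ⇒ E is nonsingular.
For each x ∈ F_23, compute rhs = x³ + 5·x + 22 mod 23, then count y ∈ F_23 with y² ≡ rhs.
  x = 0: rhs = 22, matching y values: none (0 points).
  x = 1: rhs = 5, matching y values: none (0 points).
  x = 2: rhs = 17, matching y values: none (0 points).
  x = 3: rhs = 18, matching y values: 8, 15 (2 points).
  x = 4: rhs = 14, matching y values: none (0 points).
  x = 5: rhs = 11, matching y values: none (0 points).
  x = 6: rhs = 15, matching y values: none (0 points).
  x = 7: rhs = 9, matching y values: 3, 20 (2 points).
  x = 8: rhs = 22, matching y values: none (0 points).
  x = 9: rhs = 14, matching y values: none (0 points).
  x = 10: rhs = 14, matching y values: none (0 points).
  x = 11: rhs = 5, matching y values: none (0 points).
  x = 12: rhs = 16, matching y values: 4, 19 (2 points).
  x = 13: rhs = 7, matching y values: none (0 points).
  x = 14: rhs = 7, matching y values: none (0 points).
  x = 15: rhs = 22, matching y values: none (0 points).
  x = 16: rhs = 12, matching y values: 9, 14 (2 points).
  x = 17: rhs = 6, matching y values: 11, 12 (2 points).
  x = 18: rhs = 10, matching y values: none (0 points).
  x = 19: rhs = 7, matching y values: none (0 points).
  x = 20: rhs = 3, matching y values: 7, 16 (2 points).
  x = 21: rhs = 4, matching y values: 2, 21 (2 points).
  x = 22: rhs = 16, matching y values: 4, 19 (2 points).
Total affine count: 16.
Full point count |E(F_23)| = 16 + 1 = 17.
Hasse bound: |17 − (23+1)| = |-7| = 7 ≤ 2√23 ≈ 9.5917 ✓.


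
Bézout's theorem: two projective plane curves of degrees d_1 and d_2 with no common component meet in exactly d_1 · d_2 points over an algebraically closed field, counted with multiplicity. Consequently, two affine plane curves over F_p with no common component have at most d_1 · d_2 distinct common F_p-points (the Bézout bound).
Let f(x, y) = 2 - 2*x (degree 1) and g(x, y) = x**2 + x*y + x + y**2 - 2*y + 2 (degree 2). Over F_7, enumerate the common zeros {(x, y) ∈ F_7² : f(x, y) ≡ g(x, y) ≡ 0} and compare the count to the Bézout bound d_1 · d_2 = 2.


Common zeros: ∅; count = 0; Bézout bound = 2.

deg(f) = 1, deg(g) = 2, so Bézout bound = 2.
Scan x ∈ F_7. For each x, list the y ∈ F_7 with f(x, y) ≡ 0 and those with g(x, y) ≡ 0 (mod 7); the common zeros in that column are the intersection.
  x = 0: f ≡ 0 at y ∈ ∅; g ≡ 0 at y ∈ ∅; common: ∅.
  x = 1: f ≡ 0 at y ∈ {0, 1, 2, 3, 4, 5, 6}; g ≡ 0 at y ∈ ∅; common: ∅.
  x = 2: f ≡ 0 at y ∈ ∅; g ≡ 0 at y ∈ ∅; common: ∅.
  x = 3: f ≡ 0 at y ∈ ∅; g ≡ 0 at y ∈ {0, 6}; common: ∅.
  x = 4: f ≡ 0 at y ∈ ∅; g ≡ 0 at y ∈ {6}; common: ∅.
  x = 5: f ≡ 0 at y ∈ ∅; g ≡ 0 at y ∈ {2}; common: ∅.
  x = 6: f ≡ 0 at y ∈ ∅; g ≡ 0 at y ∈ {1, 2}; common: ∅.
Collecting: common zeros = ∅, so the count is 0.
Comparison with the Bézout bound: 0 ≤ 2 = deg(f)·deg(g), as expected for curves with no common component (the affine F_7-count falls short of the bound because intersections may lie at infinity, over extension fields, or carry multiplicity).


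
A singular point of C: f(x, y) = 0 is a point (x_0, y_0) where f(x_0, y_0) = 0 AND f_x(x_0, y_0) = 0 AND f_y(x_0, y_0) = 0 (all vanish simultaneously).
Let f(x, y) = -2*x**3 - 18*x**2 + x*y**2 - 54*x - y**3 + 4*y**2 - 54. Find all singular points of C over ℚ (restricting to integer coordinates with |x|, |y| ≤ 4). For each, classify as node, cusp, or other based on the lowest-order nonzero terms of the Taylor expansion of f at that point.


Singular points: {(-3, 0)}; classification: cusp.

Compute partial derivatives:
  f_x = -6*x**2 - 36*x + y**2 - 54.
  f_y = 2*x*y - 3*y**2 + 8*y.
Scan x_0 ∈ {−4, ..., 4}. For each x_0, f_y(x_0, y) is a polynomial in y; find its integer roots y ∈ {−4, ..., 4}, then test f_x and f at those candidates.
  x = -4: f_y(-4, y) = -3*y**2; vanishes at y ∈ {0}. (-4, 0): f_x = -6 ≠ 0.
  x = -3: f_y(-3, y) = -3*y**2 + 2*y; vanishes at y ∈ {0}. (-3, 0): f_x = 0, f = 0 — SINGULAR.
  x = -2: f_y(-2, y) = -3*y**2 + 4*y; vanishes at y ∈ {0}. (-2, 0): f_x = -6 ≠ 0.
  x = -1: f_y(-1, y) = -3*y**2 + 6*y; vanishes at y ∈ {0, 2}. (-1, 0): f_x = -24 ≠ 0; (-1, 2): f_x = -20 ≠ 0.
  x = 0: f_y(0, y) = -3*y**2 + 8*y; vanishes at y ∈ {0}. (0, 0): f_x = -54 ≠ 0.
  x = 1: f_y(1, y) = -3*y**2 + 10*y; vanishes at y ∈ {0}. (1, 0): f_x = -96 ≠ 0.
  x = 2: f_y(2, y) = -3*y**2 + 12*y; vanishes at y ∈ {0, 4}. (2, 0): f_x = -150 ≠ 0; (2, 4): f_x = -134 ≠ 0.
  x = 3: f_y(3, y) = -3*y**2 + 14*y; vanishes at y ∈ {0}. (3, 0): f_x = -216 ≠ 0.
  x = 4: f_y(4, y) = -3*y**2 + 16*y; vanishes at y ∈ {0}. (4, 0): f_x = -294 ≠ 0.
Only singular point on the grid: (-3, 0).
Classify: substitute x = -3 + u, y = 0 + v and expand: f = -2*u**3 + u*v**2 - v**3 + v**2.
No constant or linear terms (consistent with a singular point). Quadratic part: v**2. Cubic part: -2*u**3 + u*v**2 - v**3.
The quadratic part v**2 is a perfect square, so there is a single (double) tangent line v = 0, i.e. y = 0. Restricting the cubic part to that line (v = 0) leaves -2*u**3 ≠ 0, so f is not divisible by v and the branch is v² ≈ 2*u**3 to lowest order — this is a cusp.
Classification: cusp.


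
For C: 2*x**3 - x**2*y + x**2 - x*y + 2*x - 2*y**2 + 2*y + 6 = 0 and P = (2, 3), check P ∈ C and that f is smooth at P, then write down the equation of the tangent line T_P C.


Tangent line at P: 15*x - 16*y + 18 = 0.

Step 1: f(2, 3) = 0, so P lies on C.
Step 2: partial derivatives
  f_x(x, y) = 6*x**2 - 2*x*y + 2*x - y + 2, f_y(x, y) = -x**2 - x - 4*y + 2.
  f_x(P) = 15, f_y(P) = -16 (gradient nonzero, so P is smooth).
Step 3: tangent line at P: 15·(x − 2) + -16·(y − 3) = 0.
Expanding: 15*x - 16*y + 18 = 0.


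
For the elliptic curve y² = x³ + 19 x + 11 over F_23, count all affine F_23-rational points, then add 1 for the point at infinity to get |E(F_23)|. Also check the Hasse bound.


Affine points = {(1, 10), (1, 13), (3, 7), (3, 16), (4, 6), (4, 17), (5, 1), (5, 22), (7, 2), (7, 21), (8, 10), (8, 13), (12, 9), (12, 14), (14, 10), (14, 13), (16, 8), (16, 15), (17, 7), (17, 16), (19, 3), (19, 20)}; affine count = 22; |E(F_23)| = 23.

Discriminant check: Δ ∝ 4a³ + 27b² = 4·19³ + 27·11² = 4·6859 + 27·121 ≡ 21 (mod 23). Nonzero ⇒ E is nonsingular.
For each x ∈ F_23, compute rhs = x³ + 19·x + 11 mod 23, then count y ∈ F_23 with y² ≡ rhs.
  x = 0: rhs = 11, matching y values: none (0 points).
  x = 1: rhs = 8, matching y values: 10, 13 (2 points).
  x = 2: rhs = 11, matching y values: none (0 points).
  x = 3: rhs = 3, matching y values: 7, 16 (2 points).
  x = 4: rhs = 13, matching y values: 6, 17 (2 points).
  x = 5: rhs = 1, matching y values: 1, 22 (2 points).
  x = 6: rhs = 19, matching y values: none (0 points).
  x = 7: rhs = 4, matching y values: 2, 21 (2 points).
  x = 8: rhs = 8, matching y values: 10, 13 (2 points).
  x = 9: rhs = 14, matching y values: none (0 points).
  x = 10: rhs = 5, matching y values: none (0 points).
  x = 11: rhs = 10, matching y values: none (0 points).
  x = 12: rhs = 12, matching y values: 9, 14 (2 points).
  x = 13: rhs = 17, matching y values: none (0 points).
  x = 14: rhs = 8, matching y values: 10, 13 (2 points).
  x = 15: rhs = 14, matching y values: none (0 points).
  x = 16: rhs = 18, matching y values: 8, 15 (2 points).
  x = 17: rhs = 3, matching y values: 7, 16 (2 points).
  x = 18: rhs = 21, matching y values: none (0 points).
  x = 19: rhs = 9, matching y values: 3, 20 (2 points).
  x = 20: rhs = 19, matching y values: none (0 points).
  x = 21: rhs = 11, matching y values: none (0 points).
  x = 22: rhs = 14, matching y values: none (0 points).
Total affine count: 22.
Full point count |E(F_23)| = 22 + 1 = 23.
Hasse bound: |23 − (23+1)| = |-1| = 1 ≤ 2√23 ≈ 9.5917 ✓.


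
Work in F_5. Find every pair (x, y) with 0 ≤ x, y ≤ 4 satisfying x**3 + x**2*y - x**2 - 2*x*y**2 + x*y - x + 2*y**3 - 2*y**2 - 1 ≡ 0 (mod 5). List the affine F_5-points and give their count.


Affine F_5-points: {(0, 3), (0, 4), (1, 4), (2, 2), (3, 1), (4, 1)}; count = 6.

For each of the 25 pairs (x, y) ∈ F_5², evaluate f(x, y) mod 5. Record the zeros.
  x = 0: [0↦4, 1↦4, 2↦2, 3↦0, 4↦0]  zeros at y ∈ {3, 4}
  x = 1: [0↦3, 1↦3, 2↦2, 3↦2, 4↦0]  zeros at y ∈ {4}
  x = 2: [0↦1, 1↦3, 2↦0, 3↦4, 4↦2]  zeros at y ∈ {2}
  x = 3: [0↦4, 1↦0, 2↦2, 3↦2, 4↦2]  zeros at y ∈ {1}
  x = 4: [0↦3, 1↦0, 2↦4, 3↦2, 4↦1]  zeros at y ∈ {1}
Collecting zeros: affine points = {(0, 3), (0, 4), (1, 4), (2, 2), (3, 1), (4, 1)}.
Total count |C(F_5)_aff| = 6.


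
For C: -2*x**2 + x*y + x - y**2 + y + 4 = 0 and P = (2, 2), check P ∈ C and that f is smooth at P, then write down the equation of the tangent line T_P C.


Tangent line at P: -5*x - y + 12 = 0.

Step 1: f(2, 2) = 0, so P lies on C.
Step 2: partial derivatives
  f_x(x, y) = -4*x + y + 1, f_y(x, y) = x - 2*y + 1.
  f_x(P) = -5, f_y(P) = -1 (gradient nonzero, so P is smooth).
Step 3: tangent line at P: -5·(x − 2) + -1·(y − 2) = 0.
Expanding: -5*x - y + 12 = 0.


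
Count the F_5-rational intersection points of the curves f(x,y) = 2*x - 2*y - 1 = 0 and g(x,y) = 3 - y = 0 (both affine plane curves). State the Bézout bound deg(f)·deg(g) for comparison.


Common zeros: {(1, 3)}; count = 1; Bézout bound = 1.

deg(f) = 1, deg(g) = 1, so Bézout bound = 1.
Scan x ∈ F_5. For each x, list the y ∈ F_5 with f(x, y) ≡ 0 and those with g(x, y) ≡ 0 (mod 5); the common zeros in that column are the intersection.
  x = 0: f ≡ 0 at y ∈ {2}; g ≡ 0 at y ∈ {3}; common: ∅.
  x = 1: f ≡ 0 at y ∈ {3}; g ≡ 0 at y ∈ {3}; common: {3}.
  x = 2: f ≡ 0 at y ∈ {4}; g ≡ 0 at y ∈ {3}; common: ∅.
  x = 3: f ≡ 0 at y ∈ {0}; g ≡ 0 at y ∈ {3}; common: ∅.
  x = 4: f ≡ 0 at y ∈ {1}; g ≡ 0 at y ∈ {3}; common: ∅.
Collecting: common zeros = {(1, 3)}, so the count is 1.
Comparison with the Bézout bound: 1 ≤ 1 = deg(f)·deg(g), as expected for curves with no common component (the bound is attained).


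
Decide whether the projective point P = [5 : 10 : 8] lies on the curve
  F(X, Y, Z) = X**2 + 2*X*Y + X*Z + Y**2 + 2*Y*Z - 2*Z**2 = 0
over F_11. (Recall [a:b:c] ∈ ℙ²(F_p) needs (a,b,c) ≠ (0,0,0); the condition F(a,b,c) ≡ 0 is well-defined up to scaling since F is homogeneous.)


F(5,10,8) ≡ 0 (mod 11); P is on the curve.

Evaluate F(5, 10, 8) term-by-term (mod 11).
  X**2 ↦ 1·25·1·1 = 25
  2*X*Y ↦ 2·5·10·1 = 100
  X*Z ↦ 1·5·1·8 = 40
  Y**2 ↦ 1·1·100·1 = 100
  2*Y*Z ↦ 2·1·10·8 = 160
  -2*Z**2 ↦ -2·1·1·64 = -128
Sum: F(5, 10, 8) = (25) + (100) + (40) + (100) + (160) + (-128) = 297.
Reducing mod 11: 297 ≡ 0 (mod 11).
Since F(a, b, c) ≡ 0 (mod 11), P lies on the curve.


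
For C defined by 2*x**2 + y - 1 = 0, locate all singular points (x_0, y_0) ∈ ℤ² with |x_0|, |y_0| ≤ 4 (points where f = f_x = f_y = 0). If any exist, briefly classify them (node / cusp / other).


No singular points in the scanned grid; C is smooth there.

Compute partial derivatives:
  f_x = 4*x.
  f_y = 1.
f_y = 1 is a nonzero constant, so f_y never vanishes: no point (x, y) can satisfy f = f_x = f_y = 0. In particular no (x, y) ∈ {−4, ..., 4}² is singular; the curve is smooth.


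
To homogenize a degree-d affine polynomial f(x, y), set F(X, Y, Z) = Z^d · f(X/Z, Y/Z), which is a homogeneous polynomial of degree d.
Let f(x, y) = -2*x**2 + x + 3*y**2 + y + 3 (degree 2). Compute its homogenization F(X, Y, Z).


F(X, Y, Z) = -2*X**2 + X*Z + 3*Y**2 + Y*Z + 3*Z**2

deg(f) = 2.
Substitute x = X/Z, y = Y/Z into f, then multiply by Z^2.
  monomial -2·x^2·y^0 ↦ -2·X^2·Y^0·Z^0.
  monomial 1·x^1·y^0 ↦ 1·X^1·Y^0·Z^1.
  monomial 3·x^0·y^2 ↦ 3·X^0·Y^2·Z^0.
  monomial 1·x^0·y^1 ↦ 1·X^0·Y^1·Z^1.
  monomial 3·x^0·y^0 ↦ 3·X^0·Y^0·Z^2.
Collecting: F(X, Y, Z) = -2*X**2 + X*Z + 3*Y**2 + Y*Z + 3*Z**2.


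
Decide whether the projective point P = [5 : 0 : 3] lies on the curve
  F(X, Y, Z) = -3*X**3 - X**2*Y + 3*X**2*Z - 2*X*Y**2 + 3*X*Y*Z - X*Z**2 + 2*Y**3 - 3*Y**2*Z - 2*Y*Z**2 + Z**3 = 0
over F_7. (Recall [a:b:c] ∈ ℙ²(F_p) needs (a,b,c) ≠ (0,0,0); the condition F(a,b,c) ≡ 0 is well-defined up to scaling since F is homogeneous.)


F(5,0,3) ≡ 0 (mod 7); P is on the curve.

Evaluate F(5, 0, 3) term-by-term (mod 7).
  -3*X**3 ↦ -3·125·1·1 = -375
  -X**2*Y ↦ -1·25·0·1 = 0
  3*X**2*Z ↦ 3·25·1·3 = 225
  -2*X*Y**2 ↦ -2·5·0·1 = 0
  3*X*Y*Z ↦ 3·5·0·3 = 0
  -X*Z**2 ↦ -1·5·1·9 = -45
  2*Y**3 ↦ 2·1·0·1 = 0
  -3*Y**2*Z ↦ -3·1·0·3 = 0
  -2*Y*Z**2 ↦ -2·1·0·9 = 0
  Z**3 ↦ 1·1·1·27 = 27
Sum: F(5, 0, 3) = (-375) + (0) + (225) + (0) + (0) + (-45) + (0) + (0) + (0) + (27) = -168.
Reducing mod 7: -168 ≡ 0 (mod 7).
Since F(a, b, c) ≡ 0 (mod 7), P lies on the curve.


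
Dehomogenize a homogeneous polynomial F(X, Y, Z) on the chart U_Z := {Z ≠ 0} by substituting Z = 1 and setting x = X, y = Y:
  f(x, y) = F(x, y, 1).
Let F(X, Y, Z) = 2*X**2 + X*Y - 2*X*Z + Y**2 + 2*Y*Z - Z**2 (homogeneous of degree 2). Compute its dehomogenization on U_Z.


f(x, y) = 2*x**2 + x*y - 2*x + y**2 + 2*y - 1

On U_Z we set Z = 1. Each monomial c·X^i·Y^j·Z^k in F becomes c·x^i·y^j·1^k = c·x^i·y^j.
Substituting Z = 1: F(X, Y, 1) = 2*x**2 + x*y - 2*x + y**2 + 2*y - 1.
Note: deg(f) ≤ deg(F) = 2; strict inequality happens when F is divisible by Z (lost terms).


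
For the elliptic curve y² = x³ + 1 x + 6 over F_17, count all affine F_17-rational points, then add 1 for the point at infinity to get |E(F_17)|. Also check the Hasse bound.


Affine points = {(1, 5), (1, 12), (2, 4), (2, 13), (3, 6), (3, 11), (5, 0), (7, 4), (7, 13), (8, 4), (8, 13), (9, 8), (9, 9), (10, 8), (10, 9), (15, 8), (15, 9), (16, 2), (16, 15)}; affine count = 19; |E(F_17)| = 20.

Discriminant check: Δ ∝ 4a³ + 27b² = 4·1³ + 27·6² = 4·1 + 27·36 ≡ 7 (mod 17). Nonzero ⇒ E is nonsingular.
For each x ∈ F_17, compute rhs = x³ + 1·x + 6 mod 17, then count y ∈ F_17 with y² ≡ rhs.
  x = 0: rhs = 6, matching y values: none (0 points).
  x = 1: rhs = 8, matching y values: 5, 12 (2 points).
  x = 2: rhs = 16, matching y values: 4, 13 (2 points).
  x = 3: rhs = 2, matching y values: 6, 11 (2 points).
  x = 4: rhs = 6, matching y values: none (0 points).
  x = 5: rhs = 0, matching y values: 0 (1 points).
  x = 6: rhs = 7, matching y values: none (0 points).
  x = 7: rhs = 16, matching y values: 4, 13 (2 points).
  x = 8: rhs = 16, matching y values: 4, 13 (2 points).
  x = 9: rhs = 13, matching y values: 8, 9 (2 points).
  x = 10: rhs = 13, matching y values: 8, 9 (2 points).
  x = 11: rhs = 5, matching y values: none (0 points).
  x = 12: rhs = 12, matching y values: none (0 points).
  x = 13: rhs = 6, matching y values: none (0 points).
  x = 14: rhs = 10, matching y values: none (0 points).
  x = 15: rhs = 13, matching y values: 8, 9 (2 points).
  x = 16: rhs = 4, matching y values: 2, 15 (2 points).
Total affine count: 19.
Full point count |E(F_17)| = 19 + 1 = 20.
Hasse bound: |20 − (17+1)| = |2| = 2 ≤ 2√17 ≈ 8.2462 ✓.


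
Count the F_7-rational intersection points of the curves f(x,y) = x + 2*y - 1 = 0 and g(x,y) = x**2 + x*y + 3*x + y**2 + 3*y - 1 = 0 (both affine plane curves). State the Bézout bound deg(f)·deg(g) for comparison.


Common zeros: {(6, 1)}; count = 1; Bézout bound = 2.

deg(f) = 1, deg(g) = 2, so Bézout bound = 2.
Scan x ∈ F_7. For each x, list the y ∈ F_7 with f(x, y) ≡ 0 and those with g(x, y) ≡ 0 (mod 7); the common zeros in that column are the intersection.
  x = 0: f ≡ 0 at y ∈ {4}; g ≡ 0 at y ∈ ∅; common: ∅.
  x = 1: f ≡ 0 at y ∈ {0}; g ≡ 0 at y ∈ {4, 6}; common: ∅.
  x = 2: f ≡ 0 at y ∈ {3}; g ≡ 0 at y ∈ ∅; common: ∅.
  x = 3: f ≡ 0 at y ∈ {6}; g ≡ 0 at y ∈ ∅; common: ∅.
  x = 4: f ≡ 0 at y ∈ {2}; g ≡ 0 at y ∈ {1, 6}; common: ∅.
  x = 5: f ≡ 0 at y ∈ {5}; g ≡ 0 at y ∈ ∅; common: ∅.
  x = 6: f ≡ 0 at y ∈ {1}; g ≡ 0 at y ∈ {1, 4}; common: {1}.
Collecting: common zeros = {(6, 1)}, so the count is 1.
Comparison with the Bézout bound: 1 ≤ 2 = deg(f)·deg(g), as expected for curves with no common component (the affine F_7-count falls short of the bound because intersections may lie at infinity, over extension fields, or carry multiplicity).


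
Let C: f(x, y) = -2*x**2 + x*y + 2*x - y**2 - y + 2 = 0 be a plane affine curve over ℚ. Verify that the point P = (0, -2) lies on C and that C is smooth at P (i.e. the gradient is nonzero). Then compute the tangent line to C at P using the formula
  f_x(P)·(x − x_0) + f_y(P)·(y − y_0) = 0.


Tangent line at P: 3*y + 6 = 0.

Step 1: f(0, -2) = 0, so P lies on C.
Step 2: partial derivatives
  f_x(x, y) = -4*x + y + 2, f_y(x, y) = x - 2*y - 1.
  f_x(P) = 0, f_y(P) = 3 (gradient nonzero, so P is smooth).
Step 3: tangent line at P: 0·(x − 0) + 3·(y − -2) = 0.
Expanding: 3*y + 6 = 0.


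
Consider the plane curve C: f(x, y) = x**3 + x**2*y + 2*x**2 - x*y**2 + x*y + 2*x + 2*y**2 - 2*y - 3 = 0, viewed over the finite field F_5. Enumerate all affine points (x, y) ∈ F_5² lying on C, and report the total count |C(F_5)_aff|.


Affine F_5-points: {(2, 2)}; count = 1.

For each of the 25 pairs (x, y) ∈ F_5², evaluate f(x, y) mod 5. Record the zeros.
  x = 0: [0↦2, 1↦2, 2↦1, 3↦4, 4↦1]  zeros at y ∈ ∅
  x = 1: [0↦2, 1↦3, 2↦1, 3↦1, 4↦3]  zeros at y ∈ ∅
  x = 2: [0↦2, 1↦1, 2↦0, 3↦4, 4↦3]  zeros at y ∈ {2}
  x = 3: [0↦3, 1↦2, 2↦4, 3↦4, 4↦2]  zeros at y ∈ ∅
  x = 4: [0↦1, 1↦2, 2↦4, 3↦2, 4↦1]  zeros at y ∈ ∅
Collecting zeros: affine points = {(2, 2)}.
Total count |C(F_5)_aff| = 1.


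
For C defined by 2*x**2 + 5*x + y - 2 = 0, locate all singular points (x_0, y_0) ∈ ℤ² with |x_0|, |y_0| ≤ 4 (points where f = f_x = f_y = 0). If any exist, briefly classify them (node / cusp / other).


No singular points in the scanned grid; C is smooth there.

Compute partial derivatives:
  f_x = 4*x + 5.
  f_y = 1.
f_y = 1 is a nonzero constant, so f_y never vanishes: no point (x, y) can satisfy f = f_x = f_y = 0. In particular no (x, y) ∈ {−4, ..., 4}² is singular; the curve is smooth.


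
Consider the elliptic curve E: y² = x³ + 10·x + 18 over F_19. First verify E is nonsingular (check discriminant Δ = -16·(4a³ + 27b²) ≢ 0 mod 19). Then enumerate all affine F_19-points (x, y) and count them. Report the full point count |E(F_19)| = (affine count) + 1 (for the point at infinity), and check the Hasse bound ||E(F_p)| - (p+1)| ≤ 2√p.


Affine points = {(6, 3), (6, 16), (9, 1), (9, 18), (10, 4), (10, 15), (12, 2), (12, 17), (15, 3), (15, 16), (17, 3), (17, 16), (18, 8), (18, 11)}; affine count = 14; |E(F_19)| = 15.

Discriminant check: Δ ∝ 4a³ + 27b² = 4·10³ + 27·18² = 4·1000 + 27·324 ≡ 18 (mod 19). Nonzero ⇒ E is nonsingular.
For each x ∈ F_19, compute rhs = x³ + 10·x + 18 mod 19, then count y ∈ F_19 with y² ≡ rhs.
  x = 0: rhs = 18, matching y values: none (0 points).
  x = 1: rhs = 10, matching y values: none (0 points).
  x = 2: rhs = 8, matching y values: none (0 points).
  x = 3: rhs = 18, matching y values: none (0 points).
  x = 4: rhs = 8, matching y values: none (0 points).
  x = 5: rhs = 3, matching y values: none (0 points).
  x = 6: rhs = 9, matching y values: 3, 16 (2 points).
  x = 7: rhs = 13, matching y values: none (0 points).
  x = 8: rhs = 2, matching y values: none (0 points).
  x = 9: rhs = 1, matching y values: 1, 18 (2 points).
  x = 10: rhs = 16, matching y values: 4, 15 (2 points).
  x = 11: rhs = 15, matching y values: none (0 points).
  x = 12: rhs = 4, matching y values: 2, 17 (2 points).
  x = 13: rhs = 8, matching y values: none (0 points).
  x = 14: rhs = 14, matching y values: none (0 points).
  x = 15: rhs = 9, matching y values: 3, 16 (2 points).
  x = 16: rhs = 18, matching y values: none (0 points).
  x = 17: rhs = 9, matching y values: 3, 16 (2 points).
  x = 18: rhs = 7, matching y values: 8, 11 (2 points).
Total affine count: 14.
Full point count |E(F_19)| = 14 + 1 = 15.
Hasse bound: |15 − (19+1)| = |-5| = 5 ≤ 2√19 ≈ 8.7178 ✓.


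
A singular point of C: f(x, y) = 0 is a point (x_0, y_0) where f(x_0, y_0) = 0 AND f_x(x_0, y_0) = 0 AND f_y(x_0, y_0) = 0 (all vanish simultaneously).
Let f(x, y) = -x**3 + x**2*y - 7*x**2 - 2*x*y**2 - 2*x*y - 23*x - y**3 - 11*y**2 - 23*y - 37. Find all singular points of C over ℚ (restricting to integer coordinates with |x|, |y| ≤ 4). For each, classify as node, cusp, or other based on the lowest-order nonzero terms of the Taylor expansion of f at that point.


Singular points: {(-3, -2)}; classification: cusp.

Compute partial derivatives:
  f_x = -3*x**2 + 2*x*y - 14*x - 2*y**2 - 2*y - 23.
  f_y = x**2 - 4*x*y - 2*x - 3*y**2 - 22*y - 23.
Scan x_0 ∈ {−4, ..., 4}. For each x_0, f_y(x_0, y) is a polynomial in y; find its integer roots y ∈ {−4, ..., 4}, then test f_x and f at those candidates.
  x = -4: f_y(-4, y) = -3*y**2 - 6*y + 1; no integer root y with |y| ≤ 4.
  x = -3: f_y(-3, y) = -3*y**2 - 10*y - 8; vanishes at y ∈ {-2}. (-3, -2): f_x = 0, f = 0 — SINGULAR.
  x = -2: f_y(-2, y) = -3*y**2 - 14*y - 15; vanishes at y ∈ {-3}. (-2, -3): f_x = -7 ≠ 0.
  x = -1: f_y(-1, y) = -3*y**2 - 18*y - 20; no integer root y with |y| ≤ 4.
  x = 0: f_y(0, y) = -3*y**2 - 22*y - 23; no integer root y with |y| ≤ 4.
  x = 1: f_y(1, y) = -3*y**2 - 26*y - 24; no integer root y with |y| ≤ 4.
  x = 2: f_y(2, y) = -3*y**2 - 30*y - 23; no integer root y with |y| ≤ 4.
  x = 3: f_y(3, y) = -3*y**2 - 34*y - 20; no integer root y with |y| ≤ 4.
  x = 4: f_y(4, y) = -3*y**2 - 38*y - 15; no integer root y with |y| ≤ 4.
Only singular point on the grid: (-3, -2).
Classify: substitute x = -3 + u, y = -2 + v and expand: f = -u**3 + u**2*v - 2*u*v**2 - v**3 + v**2.
No constant or linear terms (consistent with a singular point). Quadratic part: v**2. Cubic part: -u**3 + u**2*v - 2*u*v**2 - v**3.
The quadratic part v**2 is a perfect square, so there is a single (double) tangent line v = 0, i.e. y = -2. Restricting the cubic part to that line (v = 0) leaves -u**3 ≠ 0, so f is not divisible by v and the branch is v² ≈ u**3 to lowest order — this is a cusp.
Classification: cusp.


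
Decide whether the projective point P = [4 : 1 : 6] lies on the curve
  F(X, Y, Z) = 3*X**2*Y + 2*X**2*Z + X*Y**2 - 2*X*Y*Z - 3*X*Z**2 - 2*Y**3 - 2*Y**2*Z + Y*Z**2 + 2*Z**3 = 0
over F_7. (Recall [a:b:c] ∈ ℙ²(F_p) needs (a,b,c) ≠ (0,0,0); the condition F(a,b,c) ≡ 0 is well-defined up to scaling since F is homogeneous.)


F(4,1,6) ≡ 1 (mod 7); P is NOT on the curve.

Evaluate F(4, 1, 6) term-by-term (mod 7).
  3*X**2*Y ↦ 3·16·1·1 = 48
  2*X**2*Z ↦ 2·16·1·6 = 192
  X*Y**2 ↦ 1·4·1·1 = 4
  -2*X*Y*Z ↦ -2·4·1·6 = -48
  -3*X*Z**2 ↦ -3·4·1·36 = -432
  -2*Y**3 ↦ -2·1·1·1 = -2
  -2*Y**2*Z ↦ -2·1·1·6 = -12
  Y*Z**2 ↦ 1·1·1·36 = 36
  2*Z**3 ↦ 2·1·1·216 = 432
Sum: F(4, 1, 6) = (48) + (192) + (4) + (-48) + (-432) + (-2) + (-12) + (36) + (432) = 218.
Reducing mod 7: 218 ≡ 1 (mod 7).
Since F(a, b, c) ≡ 1 ≠ 0 (mod 7), P does NOT lie on the curve.


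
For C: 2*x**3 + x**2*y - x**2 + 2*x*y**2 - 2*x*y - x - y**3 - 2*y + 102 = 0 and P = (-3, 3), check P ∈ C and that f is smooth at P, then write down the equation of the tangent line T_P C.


Tangent line at P: 53*x - 50*y + 309 = 0.

Step 1: f(-3, 3) = 0, so P lies on C.
Step 2: partial derivatives
  f_x(x, y) = 6*x**2 + 2*x*y - 2*x + 2*y**2 - 2*y - 1, f_y(x, y) = x**2 + 4*x*y - 2*x - 3*y**2 - 2.
  f_x(P) = 53, f_y(P) = -50 (gradient nonzero, so P is smooth).
Step 3: tangent line at P: 53·(x − -3) + -50·(y − 3) = 0.
Expanding: 53*x - 50*y + 309 = 0.


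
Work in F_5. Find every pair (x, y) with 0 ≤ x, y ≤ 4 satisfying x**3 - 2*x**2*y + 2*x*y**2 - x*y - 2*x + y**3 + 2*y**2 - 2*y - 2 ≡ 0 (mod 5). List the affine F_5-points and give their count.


Affine F_5-points: {(0, 2), (1, 3), (1, 4), (2, 2), (3, 1)}; count = 5.

For each of the 25 pairs (x, y) ∈ F_5², evaluate f(x, y) mod 5. Record the zeros.
  x = 0: [0↦3, 1↦4, 2↦0, 3↦2, 4↦1]  zeros at y ∈ {2}
  x = 1: [0↦2, 1↦2, 2↦1, 3↦0, 4↦0]  zeros at y ∈ {3, 4}
  x = 2: [0↦2, 1↦2, 2↦0, 3↦2, 4↦4]  zeros at y ∈ {2}
  x = 3: [0↦4, 1↦0, 2↦3, 3↦4, 4↦4]  zeros at y ∈ {1}
  x = 4: [0↦4, 1↦2, 2↦1, 3↦2, 4↦1]  zeros at y ∈ ∅
Collecting zeros: affine points = {(0, 2), (1, 3), (1, 4), (2, 2), (3, 1)}.
Total count |C(F_5)_aff| = 5.


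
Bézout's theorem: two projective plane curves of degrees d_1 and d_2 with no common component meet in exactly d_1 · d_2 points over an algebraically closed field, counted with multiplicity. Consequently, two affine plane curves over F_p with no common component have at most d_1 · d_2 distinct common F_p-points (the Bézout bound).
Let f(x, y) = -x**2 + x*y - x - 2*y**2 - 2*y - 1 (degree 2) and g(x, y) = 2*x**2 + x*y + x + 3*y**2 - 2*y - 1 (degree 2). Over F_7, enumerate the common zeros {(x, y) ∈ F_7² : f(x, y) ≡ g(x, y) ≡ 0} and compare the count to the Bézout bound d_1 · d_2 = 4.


Common zeros: {(4, 0)}; count = 1; Bézout bound = 4.

deg(f) = 2, deg(g) = 2, so Bézout bound = 4.
Scan x ∈ F_7. For each x, list the y ∈ F_7 with f(x, y) ≡ 0 and those with g(x, y) ≡ 0 (mod 7); the common zeros in that column are the intersection.
  x = 0: f ≡ 0 at y ∈ ∅; g ≡ 0 at y ∈ {1, 2}; common: ∅.
  x = 1: f ≡ 0 at y ∈ ∅; g ≡ 0 at y ∈ ∅; common: ∅.
  x = 2: f ≡ 0 at y ∈ {0}; g ≡ 0 at y ∈ {2, 5}; common: ∅.
  x = 3: f ≡ 0 at y ∈ {1, 3}; g ≡ 0 at y ∈ ∅; common: ∅.
  x = 4: f ≡ 0 at y ∈ {0, 1}; g ≡ 0 at y ∈ {0, 4}; common: {0}.
  x = 5: f ≡ 0 at y ∈ ∅; g ≡ 0 at y ∈ ∅; common: ∅.
  x = 6: f ≡ 0 at y ∈ {3, 6}; g ≡ 0 at y ∈ {0, 1}; common: ∅.
Collecting: common zeros = {(4, 0)}, so the count is 1.
Comparison with the Bézout bound: 1 ≤ 4 = deg(f)·deg(g), as expected for curves with no common component (the affine F_7-count falls short of the bound because intersections may lie at infinity, over extension fields, or carry multiplicity).


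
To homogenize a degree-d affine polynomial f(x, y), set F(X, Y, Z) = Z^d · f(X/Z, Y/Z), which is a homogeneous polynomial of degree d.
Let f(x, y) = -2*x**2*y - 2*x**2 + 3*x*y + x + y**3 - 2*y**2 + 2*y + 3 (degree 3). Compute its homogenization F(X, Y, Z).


F(X, Y, Z) = -2*X**2*Y - 2*X**2*Z + 3*X*Y*Z + X*Z**2 + Y**3 - 2*Y**2*Z + 2*Y*Z**2 + 3*Z**3

deg(f) = 3.
Substitute x = X/Z, y = Y/Z into f, then multiply by Z^3.
  monomial -2·x^2·y^1 ↦ -2·X^2·Y^1·Z^0.
  monomial -2·x^2·y^0 ↦ -2·X^2·Y^0·Z^1.
  monomial 3·x^1·y^1 ↦ 3·X^1·Y^1·Z^1.
  monomial 1·x^1·y^0 ↦ 1·X^1·Y^0·Z^2.
  monomial 1·x^0·y^3 ↦ 1·X^0·Y^3·Z^0.
  monomial -2·x^0·y^2 ↦ -2·X^0·Y^2·Z^1.
  monomial 2·x^0·y^1 ↦ 2·X^0·Y^1·Z^2.
  monomial 3·x^0·y^0 ↦ 3·X^0·Y^0·Z^3.
Collecting: F(X, Y, Z) = -2*X**2*Y - 2*X**2*Z + 3*X*Y*Z + X*Z**2 + Y**3 - 2*Y**2*Z + 2*Y*Z**2 + 3*Z**3.


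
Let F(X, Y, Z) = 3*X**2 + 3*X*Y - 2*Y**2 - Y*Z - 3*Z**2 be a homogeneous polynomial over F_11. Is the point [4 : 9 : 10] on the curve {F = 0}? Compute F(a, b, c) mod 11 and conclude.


F(4,9,10) ≡ 0 (mod 11); P is on the curve.

Evaluate F(4, 9, 10) term-by-term (mod 11).
  3*X**2 ↦ 3·16·1·1 = 48
  3*X*Y ↦ 3·4·9·1 = 108
  -2*Y**2 ↦ -2·1·81·1 = -162
  -Y*Z ↦ -1·1·9·10 = -90
  -3*Z**2 ↦ -3·1·1·100 = -300
Sum: F(4, 9, 10) = (48) + (108) + (-162) + (-90) + (-300) = -396.
Reducing mod 11: -396 ≡ 0 (mod 11).
Since F(a, b, c) ≡ 0 (mod 11), P lies on the curve.
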